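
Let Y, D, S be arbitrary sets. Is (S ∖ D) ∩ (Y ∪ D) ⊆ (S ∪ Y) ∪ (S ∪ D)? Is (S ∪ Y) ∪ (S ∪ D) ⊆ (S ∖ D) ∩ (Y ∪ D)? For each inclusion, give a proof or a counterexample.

Forward inclusion. Let x ∈ (S ∖ D) ∩ (Y ∪ D). Then x ∈ Y ∩ S and x ∉ D, from which x ∈ (S ∪ Y) ∪ (S ∪ D).

Reverse inclusion. This inclusion fails. Take Y = {1}, D = ∅, S = ∅; then 1 ∈ (S ∪ Y) ∪ (S ∪ D) but 1 ∉ (S ∖ D) ∩ (Y ∪ D).

(⊆) holds; (⊇) fails.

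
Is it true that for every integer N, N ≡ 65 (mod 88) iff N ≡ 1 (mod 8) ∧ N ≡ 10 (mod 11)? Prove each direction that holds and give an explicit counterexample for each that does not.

Equivalent; both directions hold.

Forward direction. Suppose N ≡ 65 (mod 88); write N = 88j + 65. Since 8 ∣ 88, reducing mod 8 gives N ≡ 65 ≡ 1 (mod 8); since 11 ∣ 88, reducing mod 11 gives N ≡ 65 ≡ 10 (mod 11).

Converse. If N ≡ 1 (mod 8) and N ≡ 10 (mod 11), then by the Chinese remainder theorem N ≡ 65 (mod 88). This is exactly N ≡ 65 (mod 88).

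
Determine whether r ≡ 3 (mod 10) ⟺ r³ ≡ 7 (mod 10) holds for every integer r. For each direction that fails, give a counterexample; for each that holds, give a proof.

Forward direction. Suppose r ≡ 3 (mod 10). Write r = 10j + 3. Then (10j + 3)³ = 1000j³ + 900j² + 270j + 27 = 10(100j³ + 90j² + 27j + 2) + 7, so r³ ≡ 7 (mod 10).

Converse. Suppose r³ ≡ 7 (mod 10). The only residue r in {0, …, 9} with r³ ≡ 7 (mod 10) is r = 3, so r ≡ 3 (mod 10).

The biconditional holds.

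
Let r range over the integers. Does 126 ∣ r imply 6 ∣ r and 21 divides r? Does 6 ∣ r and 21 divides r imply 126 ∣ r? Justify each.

Only the forward implication holds.

(→) If 126 ∣ r, write r = 126q. Since 126 = 21·6, r = 6·(21q), so 6 ∣ r; and since 126 = 6·21, r = 21·(6q), so 21 ∣ r.

(←) This fails: take r = 42. Both 6 ∣ 42 and 21 ∣ 42, yet 42 is not a multiple of 126 (since 42 = 0·126 + 42), so 126 ∤ 42.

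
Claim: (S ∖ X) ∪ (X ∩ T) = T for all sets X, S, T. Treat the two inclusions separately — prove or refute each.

Forward inclusion. This inclusion fails. Take X = ∅, S = {1}, T = ∅; then 1 ∈ (S ∖ X) ∪ (X ∩ T) but 1 ∉ T.

Reverse inclusion. This inclusion fails. Take X = ∅, S = ∅, T = {1}; then 1 ∈ T but 1 ∉ (S ∖ X) ∪ (X ∩ T).

(⊆) fails and (⊇) fails.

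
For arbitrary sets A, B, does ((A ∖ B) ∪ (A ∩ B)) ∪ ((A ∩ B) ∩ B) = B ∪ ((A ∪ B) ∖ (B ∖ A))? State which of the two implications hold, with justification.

(⟹) Let x ∈ ((A ∖ B) ∪ (A ∩ B)) ∪ ((A ∩ B) ∩ B). Then either x ∈ A and x ∉ B; or x ∈ A ∩ B. In each case x ∈ B ∪ ((A ∪ B) ∖ (B ∖ A)), so ((A ∖ B) ∪ (A ∩ B)) ∪ ((A ∩ B) ∩ B) ⊆ B ∪ ((A ∪ B) ∖ (B ∖ A)).

(⟸) This inclusion fails. Take A = ∅, B = {1}; then 1 ∈ B ∪ ((A ∪ B) ∖ (B ∖ A)) but 1 ∉ ((A ∖ B) ∪ (A ∩ B)) ∪ ((A ∩ B) ∩ B).

Only the forward inclusion holds.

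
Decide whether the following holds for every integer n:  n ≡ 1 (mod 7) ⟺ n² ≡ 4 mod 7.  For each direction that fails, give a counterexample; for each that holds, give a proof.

(⟹) This fails: take n = 1. Then 1 ≡ 1 (mod 7), but 1² = 1 ≡ 1 (mod 7), not 4.

(⟸) This fails: take n = 2. Then 2² = 4 ≡ 4 (mod 7), yet 2 ≡ 2 (mod 7), not 1.

(⇒) fails and (⇐) fails.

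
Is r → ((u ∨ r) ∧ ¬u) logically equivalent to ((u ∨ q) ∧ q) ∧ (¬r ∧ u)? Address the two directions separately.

(⇐) Assume the antecedent. If r is true, the antecedent cannot hold. If r is false, r → ((u ∨ r) ∧ ¬u) reduces to true regardless of the other variables. Either way r → ((u ∨ r) ∧ ¬u) holds.

(⇒) This fails. Under r = F, q = F, u = F, the left side is true but the right side is false.

The forward direction fails; the converse holds.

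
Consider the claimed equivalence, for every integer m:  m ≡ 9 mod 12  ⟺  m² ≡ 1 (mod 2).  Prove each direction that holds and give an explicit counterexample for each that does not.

The forward direction holds; the converse fails.

[⇒] Suppose m ≡ 9 (mod 12). Then m² ≡ 9² = 81 (mod 12), and since 2 ∣ 12, also m² ≡ 1 (mod 2).

[⇐] This fails: take m = 1. Then 1² = 1 ≡ 1 (mod 2), yet 1 ≡ 1 (mod 12), not 9.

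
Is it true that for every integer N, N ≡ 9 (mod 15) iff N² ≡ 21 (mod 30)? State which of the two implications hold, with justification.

Neither direction holds.

(⟹) This fails: take N = 24. Then 24 ≡ 9 (mod 15), but 24² = 576 ≡ 6 (mod 30), not 21.

(⟸) This fails: take N = 21. Then 21² = 441 ≡ 21 (mod 30), yet 21 ≡ 6 (mod 15), not 9.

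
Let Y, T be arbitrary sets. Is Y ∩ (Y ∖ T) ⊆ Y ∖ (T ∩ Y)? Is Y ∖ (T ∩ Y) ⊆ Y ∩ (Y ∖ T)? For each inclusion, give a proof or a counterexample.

(⊆) Let x ∈ Y ∩ (Y ∖ T). Then x ∈ Y and x ∉ T, from which x ∈ Y ∖ (T ∩ Y).

(⊇) Let x ∈ Y ∖ (T ∩ Y). Then x ∈ Y and x ∉ T, from which x ∈ Y ∩ (Y ∖ T).

Both inclusions hold; the sets are equal.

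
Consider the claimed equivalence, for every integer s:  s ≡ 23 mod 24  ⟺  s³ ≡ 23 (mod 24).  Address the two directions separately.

Equivalent; both directions hold.

(⇒) Suppose s ≡ 23 mod 24. Write s = 24j + 23. Then (24j + 23)³ = 13824j³ + 39744j² + 38088j + 12167 = 24(576j³ + 1656j² + 1587j + 506) + 23, so s³ ≡ 23 (mod 24).

(⇐) Conversely, suppose s³ ≡ 23 (mod 24). The only residue r in {0, …, 23} with r³ ≡ 23 (mod 24) is r = 23, so s ≡ 23 (mod 24).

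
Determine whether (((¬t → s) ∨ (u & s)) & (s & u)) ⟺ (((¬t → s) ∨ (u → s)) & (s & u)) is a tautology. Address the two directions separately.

Both implications hold.

(→) Assume the antecedent. If s is true, the antecedent forces (s = T, u = T, t = F) or (s = T, u = T, t = T), and ((¬t → s) ∨ (u → s)) & (s & u) holds there. If s is false, the antecedent cannot hold. Either way ((¬t → s) ∨ (u → s)) & (s & u) holds.

(←) Assume the antecedent. If s is true, the antecedent forces (s = T, u = T, t = F) or (s = T, u = T, t = T), and ((¬t → s) ∨ (u & s)) & (s & u) holds there. If s is false, the antecedent cannot hold. Either way ((¬t → s) ∨ (u & s)) & (s & u) holds.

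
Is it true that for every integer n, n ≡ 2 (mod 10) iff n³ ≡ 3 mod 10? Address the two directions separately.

[⇒] This fails: take n = 2. Then 2 ≡ 2 (mod 10), but 2³ = 8 ≡ 8 (mod 10), not 3.

[⇐] This fails: take n = 7. Then 7³ = 343 ≡ 3 (mod 10), yet 7 ≡ 7 (mod 10), not 2.

Neither direction holds.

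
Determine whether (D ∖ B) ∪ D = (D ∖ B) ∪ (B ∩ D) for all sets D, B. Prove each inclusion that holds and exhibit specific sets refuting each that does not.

Both inclusions hold.

(⟸) Let x ∈ (D ∖ B) ∪ (B ∩ D). Then either x ∈ D and x ∉ B; or x ∈ D ∩ B. In each case x ∈ (D ∖ B) ∪ D, so (D ∖ B) ∪ (B ∩ D) ⊆ (D ∖ B) ∪ D.

(⟹) Let x ∈ (D ∖ B) ∪ D. Then either x ∈ D and x ∉ B; or x ∈ D ∩ B. In each case x ∈ (D ∖ B) ∪ (B ∩ D), so (D ∖ B) ∪ D ⊆ (D ∖ B) ∪ (B ∩ D).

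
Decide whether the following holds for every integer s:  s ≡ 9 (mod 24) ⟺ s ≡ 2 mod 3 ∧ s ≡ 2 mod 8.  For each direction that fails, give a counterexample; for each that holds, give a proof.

(⇒) This fails: s = 9 gives 9 ≡ 9 (mod 24) but 9 ≡ 0 (mod 3), so the conjunction on the right does not hold.

(⇐) This fails: s = 2 satisfies both congruences on the right (2 ≡ 2 mod 3 and 2 ≡ 2 mod 8) yet 2 ≡ 2 (mod 24), not 9.

(⇒) fails and (⇐) fails.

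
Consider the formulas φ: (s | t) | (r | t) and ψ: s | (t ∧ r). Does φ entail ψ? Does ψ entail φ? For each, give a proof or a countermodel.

[⇒] This fails. Under t = T, r = F, s = F, the left side is true but the right side is false.

[⇐] Assume the antecedent. If t is true, (s | t) | (r | t) reduces to true regardless of the other variables. If t is false, the antecedent forces (t = F, r = F, s = T) or (t = F, r = T, s = T), and (s | t) | (r | t) holds there. Either way (s | t) | (r | t) holds.

Not equivalent: only (⇐) holds.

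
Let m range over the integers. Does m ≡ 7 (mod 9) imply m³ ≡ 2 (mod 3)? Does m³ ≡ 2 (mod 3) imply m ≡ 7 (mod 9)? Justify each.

Forward direction. This fails: take m = 7. Then 7 ≡ 7 (mod 9), but 7³ = 343 ≡ 1 (mod 3), not 2.

Converse. This fails: take m = 2. Then 2³ = 8 ≡ 2 (mod 3), yet 2 ≡ 2 (mod 9), not 7.

Neither implication holds.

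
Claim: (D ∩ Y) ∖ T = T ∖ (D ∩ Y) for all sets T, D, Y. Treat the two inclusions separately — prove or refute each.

(⟹) This inclusion fails. Take T = ∅, D = {1}, Y = {1}; then 1 ∈ (D ∩ Y) ∖ T but 1 ∉ T ∖ (D ∩ Y).

(⟸) This inclusion fails. Take T = {1}, D = ∅, Y = ∅; then 1 ∈ T ∖ (D ∩ Y) but 1 ∉ (D ∩ Y) ∖ T.

Both inclusions fail.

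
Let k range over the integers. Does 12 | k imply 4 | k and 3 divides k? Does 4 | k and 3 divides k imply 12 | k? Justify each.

(⇒) If 12 ∣ k, write k = 12q. Since 12 = 3·4, k = 4·(3q), so 4 ∣ k; and since 12 = 4·3, k = 3·(4q), so 3 ∣ k.

(⇐) Suppose 4 ∣ k and 3 ∣ k. Any common multiple of 4 and 3 is a multiple of their lcm; here gcd(4, 3) = 1, so lcm(4, 3) = 4·3 = 12, so 12 ∣ k.

Both directions hold; the statement is true.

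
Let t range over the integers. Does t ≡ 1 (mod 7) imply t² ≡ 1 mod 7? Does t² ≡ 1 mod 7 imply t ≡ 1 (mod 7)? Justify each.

(←) This fails: take t = 6. Then 6² = 36 ≡ 1 (mod 7), yet 6 ≡ 6 (mod 7), not 1.

(→) Suppose t ≡ 1 (mod 7). Write t = 7j + 1. Then (7j + 1)² = 49j² + 14j + 1 = 7(7j² + 2j) + 1, so t² ≡ 1 (mod 7).

Only the forward implication holds.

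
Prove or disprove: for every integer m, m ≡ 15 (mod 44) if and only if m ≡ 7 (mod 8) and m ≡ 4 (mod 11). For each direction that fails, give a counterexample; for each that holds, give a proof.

The forward direction fails; the converse holds.

Forward direction. This fails: m = 59 gives 59 ≡ 15 (mod 44) but 59 ≡ 3 (mod 8), so the conjunction on the right does not hold.

Converse. If m ≡ 7 (mod 8) and m ≡ 4 (mod 11), then by the Chinese remainder theorem m ≡ 15 (mod 88). Since 15 ≡ 15 (mod 44) and 44 ∣ 88, we get m ≡ 15 (mod 44).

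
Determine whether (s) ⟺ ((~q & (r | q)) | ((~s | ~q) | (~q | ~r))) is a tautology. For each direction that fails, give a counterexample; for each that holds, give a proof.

(⇒) This fails. Under q = T, s = T, r = T, the left side is true but the right side is false.

(⇐) This fails. Under q = F, s = F, r = F, the left side is false but the right side is true.

(⇒) fails and (⇐) fails.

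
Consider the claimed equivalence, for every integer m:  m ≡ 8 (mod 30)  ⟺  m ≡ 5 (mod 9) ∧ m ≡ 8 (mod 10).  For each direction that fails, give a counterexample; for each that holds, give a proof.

(⇒) fails; (⇐) holds.

(⇒) This fails: m = 8 gives 8 ≡ 8 (mod 30) but 8 ≡ 8 (mod 9), so the conjunction on the right does not hold.

(⇐) Conversely, if m ≡ 5 (mod 9) and m ≡ 8 (mod 10), then by the Chinese remainder theorem m ≡ 68 (mod 90). Since 68 ≡ 8 (mod 30) and 30 ∣ 90, we get m ≡ 8 (mod 30).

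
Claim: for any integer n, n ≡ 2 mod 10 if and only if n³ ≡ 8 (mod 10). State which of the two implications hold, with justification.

Both directions hold; the statement is true.

(→) Suppose n ≡ 2 mod 10. Write n = 10j + 2. Then (10j + 2)³ = 1000j³ + 600j² + 120j + 8 = 10(100j³ + 60j² + 12j) + 8, so n³ ≡ 8 (mod 10).

(←) Conversely, suppose n³ ≡ 8 (mod 10). The only residue r in {0, …, 9} with r³ ≡ 8 (mod 10) is r = 2, so n ≡ 2 (mod 10).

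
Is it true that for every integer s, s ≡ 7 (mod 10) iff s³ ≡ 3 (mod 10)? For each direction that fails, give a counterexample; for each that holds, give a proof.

Both implications hold.

(⇒) Suppose s ≡ 7 (mod 10). Write s = 10j + 7. Then (10j + 7)³ = 1000j³ + 2100j² + 1470j + 343 = 10(100j³ + 210j² + 147j + 34) + 3, so s³ ≡ 3 (mod 10).

(⇐) For the converse, argue contrapositively. If s ≢ 7 (mod 10), then s is congruent to one of 0, 1, 2, 3, 4, 5, 6, 8, 9 modulo 10, and these give s³ ≡ 0, 1, 8, 7, 4, 5, 6, 2, 9 respectively — never 3.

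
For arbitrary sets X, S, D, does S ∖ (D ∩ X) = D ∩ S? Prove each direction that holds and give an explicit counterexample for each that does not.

(⟹) This inclusion fails. Take X = ∅, S = {1}, D = ∅; then 1 ∈ S ∖ (D ∩ X) but 1 ∉ D ∩ S.

(⟸) This inclusion fails. Take X = {1}, S = {1}, D = {1}; then 1 ∈ D ∩ S but 1 ∉ S ∖ (D ∩ X).

(⊆) fails and (⊇) fails.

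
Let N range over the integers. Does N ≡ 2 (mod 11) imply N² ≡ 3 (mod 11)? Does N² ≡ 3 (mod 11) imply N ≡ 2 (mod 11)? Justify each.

Forward direction. This fails: take N = 2. Then 2 ≡ 2 (mod 11), but 2² = 4 ≡ 4 (mod 11), not 3.

Converse. This fails: take N = 5. Then 5² = 25 ≡ 3 (mod 11), yet 5 ≡ 5 (mod 11), not 2.

(⇒) fails and (⇐) fails.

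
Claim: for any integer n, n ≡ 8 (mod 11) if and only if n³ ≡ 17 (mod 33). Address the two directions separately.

Only the reverse direction holds.

(⇒) This fails: take n = 19. Then 19 ≡ 8 (mod 11), but 19³ = 6859 ≡ 28 (mod 33), not 17.

(⇐) Conversely, the residues r modulo 33 with r³ ≡ 17 (mod 33) are exactly {8}, and each is ≡ 8 (mod 11).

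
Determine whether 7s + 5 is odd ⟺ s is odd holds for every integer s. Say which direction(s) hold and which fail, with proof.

(⇒) fails and (⇐) fails.

[⇒] This fails: s = 4 gives 7s + 5 = 33, which is odd, but 4 is even, not odd.

[⇐] This also fails: s = 3 is odd, but 7s + 5 = 26 is even, not odd.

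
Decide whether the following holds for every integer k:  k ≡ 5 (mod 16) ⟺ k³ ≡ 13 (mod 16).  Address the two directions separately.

(⇒) Suppose k ≡ 5 (mod 16). Write k = 16j + 5. Then (16j + 5)³ = 4096j³ + 3840j² + 1200j + 125 = 16(256j³ + 240j² + 75j + 7) + 13, so k³ ≡ 13 (mod 16).

(⇐) Conversely, suppose k³ ≡ 13 (mod 16). The only residue r in {0, …, 15} with r³ ≡ 13 (mod 16) is r = 5, so k ≡ 5 (mod 16).

Both implications hold.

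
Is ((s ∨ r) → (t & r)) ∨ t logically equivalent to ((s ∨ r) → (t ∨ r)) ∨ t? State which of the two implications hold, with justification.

(⇒) Assume the antecedent. If t is true, ((s ∨ r) → (t ∨ r)) ∨ t reduces to true regardless of the other variables. If t is false, the antecedent forces (r = F, t = F, s = F), and ((s ∨ r) → (t ∨ r)) ∨ t holds there. Either way ((s ∨ r) → (t ∨ r)) ∨ t holds.

(⇐) This fails. Under r = T, t = F, s = F, the left side is false but the right side is true.

Only the forward direction holds.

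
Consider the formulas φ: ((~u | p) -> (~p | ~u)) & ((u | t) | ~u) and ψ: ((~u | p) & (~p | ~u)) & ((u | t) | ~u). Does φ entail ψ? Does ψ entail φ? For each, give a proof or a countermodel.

Only the converse holds.

Forward direction. This fails. Under t = F, u = T, p = F, the left side is true but the right side is false.

Converse. Assume the antecedent. If t is true, the antecedent forces (t = T, u = F, p = F) or (t = T, u = F, p = T), and the consequent holds there. If t is false, the antecedent forces (t = F, u = F, p = F) or (t = F, u = F, p = T), and the consequent holds there. Either way the consequent holds.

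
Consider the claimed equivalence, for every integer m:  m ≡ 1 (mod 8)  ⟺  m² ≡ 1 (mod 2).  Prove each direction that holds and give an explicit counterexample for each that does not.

[⇒] Suppose m ≡ 1 (mod 8). Then m² ≡ 1² = 1 (mod 8), and since 2 ∣ 8, also m² ≡ 1 (mod 2).

[⇐] This fails: take m = 3. Then 3² = 9 ≡ 1 (mod 2), yet 3 ≡ 3 (mod 8), not 1.

Not equivalent: only (⇒) holds.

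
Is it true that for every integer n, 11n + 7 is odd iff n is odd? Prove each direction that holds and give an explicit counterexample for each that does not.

Neither implication holds.

Forward direction. This fails: n = 2 gives 11n + 7 = 29, which is odd, but 2 is even, not odd.

Converse. This also fails: n = 1 is odd, but 11n + 7 = 18 is even, not odd.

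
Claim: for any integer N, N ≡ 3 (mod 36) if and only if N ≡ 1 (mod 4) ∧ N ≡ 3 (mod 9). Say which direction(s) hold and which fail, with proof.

Neither implication holds.

(⟹) This fails: N = 3 gives 3 ≡ 3 (mod 36) but 3 ≡ 3 (mod 4), so the conjunction on the right does not hold.

(⟸) This fails: N = 21 satisfies both congruences on the right (21 ≡ 1 mod 4 and 21 ≡ 3 mod 9) yet 21 ≡ 21 (mod 36), not 3.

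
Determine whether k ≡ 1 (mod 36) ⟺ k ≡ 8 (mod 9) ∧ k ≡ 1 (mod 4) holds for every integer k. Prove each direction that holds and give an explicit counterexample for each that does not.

[⇒] This fails: k = 1 gives 1 ≡ 1 (mod 36) but 1 ≡ 1 (mod 9), so the conjunction on the right does not hold.

[⇐] This fails: k = 17 satisfies both congruences on the right (17 ≡ 8 mod 9 and 17 ≡ 1 mod 4) yet 17 ≡ 17 (mod 36), not 1.

Neither direction holds.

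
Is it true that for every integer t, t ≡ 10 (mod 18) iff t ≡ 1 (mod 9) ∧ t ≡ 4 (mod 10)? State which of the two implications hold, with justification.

(⇐) If t ≡ 1 (mod 9) and t ≡ 4 (mod 10), then by the Chinese remainder theorem t ≡ 64 (mod 90). Since 64 ≡ 10 (mod 18) and 18 ∣ 90, we get t ≡ 10 (mod 18).

(⇒) This fails: t = 10 gives 10 ≡ 10 (mod 18) but 10 ≡ 0 (mod 10), so the conjunction on the right does not hold.

The forward direction fails; the converse holds.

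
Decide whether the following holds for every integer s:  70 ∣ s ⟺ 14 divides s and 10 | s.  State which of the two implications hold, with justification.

Equivalent; both directions hold.

(⇒) If 70 ∣ s, write s = 70q. Since 70 = 5·14, s = 14·(5q), so 14 ∣ s; and since 70 = 7·10, s = 10·(7q), so 10 ∣ s.

(⇐) Suppose 14 ∣ s and 10 ∣ s. Any common multiple of 14 and 10 is a multiple of their lcm; here lcm(14, 10) = 14·10/gcd(14, 10) = 140/2 = 70, so 70 ∣ s.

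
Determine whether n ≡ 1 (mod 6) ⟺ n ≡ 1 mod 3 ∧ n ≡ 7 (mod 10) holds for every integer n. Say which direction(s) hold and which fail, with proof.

The forward direction fails; the converse holds.

Forward direction. This fails: n = 1 gives 1 ≡ 1 (mod 6) but 1 ≡ 1 (mod 10), so the conjunction on the right does not hold.

Converse. If n ≡ 1 (mod 3) and n ≡ 7 (mod 10), then by the Chinese remainder theorem n ≡ 7 (mod 30). Since 7 ≡ 1 (mod 6) and 6 ∣ 30, we get n ≡ 1 (mod 6).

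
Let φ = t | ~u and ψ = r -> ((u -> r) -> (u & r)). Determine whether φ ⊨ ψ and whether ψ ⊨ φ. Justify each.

(⇒) fails and (⇐) fails.

(→) This fails. Under t = F, u = F, r = T, the left side is true but the right side is false.

(←) This fails. Under t = F, u = T, r = F, the left side is false but the right side is true.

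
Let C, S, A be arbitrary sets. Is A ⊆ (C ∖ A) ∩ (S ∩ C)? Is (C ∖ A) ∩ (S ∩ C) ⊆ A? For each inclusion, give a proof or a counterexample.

Neither inclusion holds.

(⟹) This inclusion fails. Take C = ∅, S = ∅, A = {1}; then 1 ∈ A but 1 ∉ (C ∖ A) ∩ (S ∩ C).

(⟸) This inclusion fails. Take C = {1}, S = {1}, A = ∅; then 1 ∈ (C ∖ A) ∩ (S ∩ C) but 1 ∉ A.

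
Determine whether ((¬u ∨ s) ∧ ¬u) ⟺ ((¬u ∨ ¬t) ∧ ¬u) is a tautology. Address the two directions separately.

(←) Assume the antecedent. If t is true, the antecedent forces (t = T, s = F, u = F) or (t = T, s = T, u = F), and (¬u ∨ s) ∧ ¬u holds there. If t is false, the antecedent forces (t = F, s = F, u = F) or (t = F, s = T, u = F), and (¬u ∨ s) ∧ ¬u holds there. Either way (¬u ∨ s) ∧ ¬u holds.

(→) Assume the antecedent. If t is true, the antecedent forces (t = T, s = F, u = F) or (t = T, s = T, u = F), and (¬u ∨ ¬t) ∧ ¬u holds there. If t is false, the antecedent forces (t = F, s = F, u = F) or (t = F, s = T, u = F), and (¬u ∨ ¬t) ∧ ¬u holds there. Either way (¬u ∨ ¬t) ∧ ¬u holds.

Equivalent; both directions hold.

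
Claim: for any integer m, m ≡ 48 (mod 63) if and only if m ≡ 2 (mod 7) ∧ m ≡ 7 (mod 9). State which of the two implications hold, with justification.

(⇒) This fails: m = 48 gives 48 ≡ 48 (mod 63) but 48 ≡ 6 (mod 7), so the conjunction on the right does not hold.

(⇐) This fails: m = 16 satisfies both congruences on the right (16 ≡ 2 mod 7 and 16 ≡ 7 mod 9) yet 16 ≡ 16 (mod 63), not 48.

Both directions fail.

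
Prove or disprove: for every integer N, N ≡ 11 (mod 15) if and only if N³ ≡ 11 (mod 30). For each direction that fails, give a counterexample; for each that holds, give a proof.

Not equivalent: only (⇐) holds.

(⟹) This fails: take N = 26. Then 26 ≡ 11 (mod 15), but 26³ = 17576 ≡ 26 (mod 30), not 11.

(⟸) Conversely, the residues r modulo 30 with r³ ≡ 11 (mod 30) are exactly {11}, and each is ≡ 11 (mod 15).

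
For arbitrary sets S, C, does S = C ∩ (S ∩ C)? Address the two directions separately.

(⊆) This inclusion fails. Take S = {1}, C = ∅; then 1 ∈ S but 1 ∉ C ∩ (S ∩ C).

(⊇) Let x ∈ C ∩ (S ∩ C). Then x ∈ S ∩ C, from which x ∈ S.

Only the reverse inclusion holds.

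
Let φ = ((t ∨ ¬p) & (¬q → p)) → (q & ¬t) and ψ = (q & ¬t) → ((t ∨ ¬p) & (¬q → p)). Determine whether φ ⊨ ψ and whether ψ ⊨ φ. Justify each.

Both directions fail.

Forward direction. This fails. Under t = F, q = T, p = T, the left side is true but the right side is false.

Converse. This fails. Under t = T, q = T, p = F, the left side is false but the right side is true.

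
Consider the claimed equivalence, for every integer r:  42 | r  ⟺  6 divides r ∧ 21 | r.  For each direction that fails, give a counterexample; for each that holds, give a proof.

Both directions hold; the statement is true.

[⇒] If 42 ∣ r, write r = 42q. Since 42 = 7·6, r = 6·(7q), so 6 ∣ r; and since 42 = 2·21, r = 21·(2q), so 21 ∣ r.

[⇐] Suppose 6 ∣ r and 21 ∣ r. Any common multiple of 6 and 21 is a multiple of their lcm; here lcm(6, 21) = 6·21/gcd(6, 21) = 126/3 = 42, so 42 ∣ r.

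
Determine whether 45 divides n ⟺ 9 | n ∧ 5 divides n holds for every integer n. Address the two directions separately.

(→) If 45 ∣ n, write n = 45q. Since 45 = 5·9, n = 9·(5q), so 9 ∣ n; and since 45 = 9·5, n = 5·(9q), so 5 ∣ n.

(←) Suppose 9 ∣ n and 5 ∣ n. Any common multiple of 9 and 5 is a multiple of their lcm; here gcd(9, 5) = 1, so lcm(9, 5) = 9·5 = 45, so 45 ∣ n.

The biconditional holds.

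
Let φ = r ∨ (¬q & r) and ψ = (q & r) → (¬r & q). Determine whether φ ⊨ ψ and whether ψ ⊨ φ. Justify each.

(⇒) fails and (⇐) fails.

[⇒] This fails. Under q = T, r = T, the left side is true but the right side is false.

[⇐] This fails. Under q = F, r = F, the left side is false but the right side is true.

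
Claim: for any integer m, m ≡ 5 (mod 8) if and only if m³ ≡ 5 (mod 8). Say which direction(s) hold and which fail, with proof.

Both implications hold.

(→) Suppose m ≡ 5 (mod 8). Write m = 8j + 5. Then (8j + 5)³ = 512j³ + 960j² + 600j + 125 = 8(64j³ + 120j² + 75j + 15) + 5, so m³ ≡ 5 (mod 8).

(←) Conversely, suppose m³ ≡ 5 (mod 8). The only residue r in {0, …, 7} with r³ ≡ 5 (mod 8) is r = 5, so m ≡ 5 (mod 8).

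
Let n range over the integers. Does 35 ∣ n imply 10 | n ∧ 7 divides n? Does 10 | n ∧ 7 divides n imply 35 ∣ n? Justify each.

(⇒) fails; (⇐) holds.

(⇒) This fails: take n = 35. Certainly 35 ∣ 35, but 10 ∤ 35.

(⇐) Suppose 10 ∣ n and 7 ∣ n. Any common multiple of 10 and 7 is a multiple of their lcm; here gcd(10, 7) = 1, so lcm(10, 7) = 10·7 = 70, so 70 ∣ n. Since 35 ∣ 70, it follows that 35 ∣ n.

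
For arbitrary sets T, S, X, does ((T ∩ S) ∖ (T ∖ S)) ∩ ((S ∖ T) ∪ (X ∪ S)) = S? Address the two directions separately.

(⊆) holds; (⊇) fails.

(⟹) Let x ∈ ((T ∩ S) ∖ (T ∖ S)) ∩ ((S ∖ T) ∪ (X ∪ S)). Then either x ∈ T ∩ S and x ∉ X; or x ∈ T ∩ S ∩ X. In each case x ∈ S, so ((T ∩ S) ∖ (T ∖ S)) ∩ ((S ∖ T) ∪ (X ∪ S)) ⊆ S.

(⟸) This inclusion fails. Take T = ∅, S = {1}, X = ∅; then 1 ∈ S but 1 ∉ ((T ∩ S) ∖ (T ∖ S)) ∩ ((S ∖ T) ∪ (X ∪ S)).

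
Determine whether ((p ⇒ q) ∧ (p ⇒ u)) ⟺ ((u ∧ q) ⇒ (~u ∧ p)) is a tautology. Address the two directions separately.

Both directions fail.

(→) This fails. Under u = T, q = T, p = F, the left side is true but the right side is false.

(←) This fails. Under u = F, q = F, p = T, the left side is false but the right side is true.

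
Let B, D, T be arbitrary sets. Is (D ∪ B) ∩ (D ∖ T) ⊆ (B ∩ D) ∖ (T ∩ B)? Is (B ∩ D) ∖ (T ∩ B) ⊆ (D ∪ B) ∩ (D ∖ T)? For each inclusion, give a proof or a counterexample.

Forward inclusion. This inclusion fails. Take B = ∅, D = {1}, T = ∅; then 1 ∈ (D ∪ B) ∩ (D ∖ T) but 1 ∉ (B ∩ D) ∖ (T ∩ B).

Reverse inclusion. Let x ∈ (B ∩ D) ∖ (T ∩ B). Then x ∈ B ∩ D and x ∉ T, from which x ∈ (D ∪ B) ∩ (D ∖ T).

Only the reverse inclusion holds.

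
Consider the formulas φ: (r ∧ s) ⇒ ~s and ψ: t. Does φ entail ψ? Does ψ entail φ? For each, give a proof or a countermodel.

Forward direction. This fails. Under s = F, t = F, r = F, the left side is true but the right side is false.

Converse. This fails. Under s = T, t = T, r = T, the left side is false but the right side is true.

Neither implication holds.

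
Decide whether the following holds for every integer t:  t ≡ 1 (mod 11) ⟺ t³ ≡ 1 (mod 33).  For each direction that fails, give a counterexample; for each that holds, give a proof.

Not equivalent: only (⇐) holds.

(→) This fails: take t = 12. Then 12 ≡ 1 (mod 11), but 12³ = 1728 ≡ 12 (mod 33), not 1.

(←) Conversely, the residues r modulo 33 with r³ ≡ 1 (mod 33) are exactly {1}, and each is ≡ 1 (mod 11).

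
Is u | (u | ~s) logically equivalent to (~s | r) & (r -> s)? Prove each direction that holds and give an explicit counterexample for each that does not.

Both directions fail.

[⇒] This fails. Under s = F, r = T, u = F, the left side is true but the right side is false.

[⇐] This fails. Under s = T, r = T, u = F, the left side is false but the right side is true.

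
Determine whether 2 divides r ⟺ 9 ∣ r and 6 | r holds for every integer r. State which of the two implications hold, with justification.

(←) Suppose 9 ∣ r and 6 ∣ r. Any common multiple of 9 and 6 is a multiple of their lcm; here lcm(9, 6) = 9·6/gcd(9, 6) = 54/3 = 18, so 18 ∣ r. Since 2 ∣ 18, it follows that 2 ∣ r.

(→) This fails: take r = 2. Certainly 2 ∣ 2, but 9 ∤ 2.

The forward direction fails; the converse holds.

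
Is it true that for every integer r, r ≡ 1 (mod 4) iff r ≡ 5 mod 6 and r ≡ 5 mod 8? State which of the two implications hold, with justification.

Only the reverse direction holds.

Forward direction. This fails: r = 1 gives 1 ≡ 1 (mod 4) but 1 ≡ 1 (mod 6), so the conjunction on the right does not hold.

Converse. If r ≡ 5 (mod 6) and r ≡ 5 (mod 8), then by the Chinese remainder theorem r ≡ 5 (mod 24). Since 5 ≡ 1 (mod 4) and 4 ∣ 24, we get r ≡ 1 (mod 4).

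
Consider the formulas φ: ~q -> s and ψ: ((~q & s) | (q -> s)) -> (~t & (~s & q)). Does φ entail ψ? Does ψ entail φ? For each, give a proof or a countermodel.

Forward direction. This fails. Under t = F, q = F, s = T, the left side is true but the right side is false.

Converse. Assume the antecedent. If t is true, the antecedent forces (t = T, q = T, s = F), and ~q -> s holds there. If t is false, the antecedent forces (t = F, q = T, s = F), and ~q -> s holds there. Either way ~q -> s holds.

The forward direction fails; the converse holds.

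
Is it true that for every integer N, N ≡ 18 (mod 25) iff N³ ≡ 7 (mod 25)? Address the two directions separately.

(⇒) Suppose N ≡ 18 (mod 25). Write N = 25j + 18. Then (25j + 18)³ = 15625j³ + 33750j² + 24300j + 5832 = 25(625j³ + 1350j² + 972j + 233) + 7, so N³ ≡ 7 (mod 25).

(⇐) Conversely, suppose N³ ≡ 7 (mod 25). The only residue r in {0, …, 24} with r³ ≡ 7 (mod 25) is r = 18, so N ≡ 18 (mod 25).

Both implications hold.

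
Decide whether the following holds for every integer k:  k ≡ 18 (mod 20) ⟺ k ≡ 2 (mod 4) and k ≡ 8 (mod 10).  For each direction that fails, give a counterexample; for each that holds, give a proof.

Equivalent; both directions hold.

[⇐] If k ≡ 2 (mod 4) and k ≡ 8 (mod 10), then by the Chinese remainder theorem k ≡ 18 (mod 20). This is exactly k ≡ 18 (mod 20).

[⇒] Suppose k ≡ 18 (mod 20); write k = 20j + 18. Since 4 ∣ 20, reducing mod 4 gives k ≡ 18 ≡ 2 (mod 4); since 10 ∣ 20, reducing mod 10 gives k ≡ 18 ≡ 8 (mod 10).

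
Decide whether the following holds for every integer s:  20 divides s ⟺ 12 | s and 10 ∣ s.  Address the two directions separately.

(→) This fails: take s = 20. Certainly 20 ∣ 20, but 12 ∤ 20.

(←) Suppose 12 ∣ s and 10 ∣ s. Any common multiple of 12 and 10 is a multiple of their lcm; here lcm(12, 10) = 12·10/gcd(12, 10) = 120/2 = 60, so 60 ∣ s. Since 20 ∣ 60, it follows that 20 ∣ s.

Only the reverse direction holds.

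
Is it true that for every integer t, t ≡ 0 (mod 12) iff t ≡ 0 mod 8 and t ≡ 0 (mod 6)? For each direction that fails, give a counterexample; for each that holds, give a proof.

(→) This fails: t = 12 gives 12 ≡ 0 (mod 12) but 12 ≡ 4 (mod 8), so the conjunction on the right does not hold.

(←) Conversely, if t ≡ 0 (mod 8) and t ≡ 0 (mod 6), then by the Chinese remainder theorem t ≡ 0 (mod 24). Since 0 ≡ 0 (mod 12) and 12 ∣ 24, we get t ≡ 0 (mod 12).

The forward direction fails; the converse holds.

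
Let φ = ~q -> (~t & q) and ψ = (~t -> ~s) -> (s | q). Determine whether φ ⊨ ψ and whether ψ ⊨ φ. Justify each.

(⇒) Assume the antecedent. If q is true, (~t -> ~s) -> (s | q) reduces to true regardless of the other variables. If q is false, the antecedent cannot hold. Either way (~t -> ~s) -> (s | q) holds.

(⇐) This fails. Under q = F, s = T, t = F, the left side is false but the right side is true.

Only the forward direction holds.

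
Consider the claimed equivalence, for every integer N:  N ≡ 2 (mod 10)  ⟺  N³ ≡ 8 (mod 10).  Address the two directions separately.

Both directions hold.

Forward direction. Suppose N ≡ 2 (mod 10). Write N = 10j + 2. Then (10j + 2)³ = 1000j³ + 600j² + 120j + 8 = 10(100j³ + 60j² + 12j) + 8, so N³ ≡ 8 (mod 10).

Converse. Suppose N³ ≡ 8 (mod 10). The only residue r in {0, …, 9} with r³ ≡ 8 (mod 10) is r = 2, so N ≡ 2 (mod 10).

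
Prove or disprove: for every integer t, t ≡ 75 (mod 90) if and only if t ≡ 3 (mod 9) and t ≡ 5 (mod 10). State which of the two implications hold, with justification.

Both directions hold; the statement is true.

Forward direction. Suppose t ≡ 75 (mod 90); write t = 90j + 75. Since 9 ∣ 90, reducing mod 9 gives t ≡ 75 ≡ 3 (mod 9); since 10 ∣ 90, reducing mod 10 gives t ≡ 75 ≡ 5 (mod 10).

Converse. If t ≡ 3 (mod 9) and t ≡ 5 (mod 10), then by the Chinese remainder theorem t ≡ 75 (mod 90). This is exactly t ≡ 75 (mod 90).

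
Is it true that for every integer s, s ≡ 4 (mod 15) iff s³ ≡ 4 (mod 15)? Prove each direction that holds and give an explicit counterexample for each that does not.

Equivalent; both directions hold.

Forward direction. Suppose s ≡ 4 (mod 15). Write s = 15j + 4. Then (15j + 4)³ = 3375j³ + 2700j² + 720j + 64 = 15(225j³ + 180j² + 48j + 4) + 4, so s³ ≡ 4 (mod 15).

Converse. Suppose s³ ≡ 4 (mod 15). The only residue r in {0, …, 14} with r³ ≡ 4 (mod 15) is r = 4, so s ≡ 4 (mod 15).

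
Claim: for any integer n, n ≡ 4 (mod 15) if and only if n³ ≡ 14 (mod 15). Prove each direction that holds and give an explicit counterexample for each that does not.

Neither direction holds.

(→) This fails: take n = 4. Then 4 ≡ 4 (mod 15), but 4³ = 64 ≡ 4 (mod 15), not 14.

(←) This fails: take n = 14. Then 14³ = 2744 ≡ 14 (mod 15), yet 14 ≡ 14 (mod 15), not 4.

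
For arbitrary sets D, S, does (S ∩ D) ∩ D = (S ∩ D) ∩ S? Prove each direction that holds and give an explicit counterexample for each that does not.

The two sets are equal.

(⟹) Let x ∈ (S ∩ D) ∩ D. Then x ∈ D ∩ S, from which x ∈ (S ∩ D) ∩ S.

(⟸) Let x ∈ (S ∩ D) ∩ S. Then x ∈ D ∩ S, from which x ∈ (S ∩ D) ∩ D.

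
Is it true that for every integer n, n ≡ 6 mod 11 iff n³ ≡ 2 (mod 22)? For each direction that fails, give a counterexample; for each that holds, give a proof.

Neither implication holds.

[⇒] This fails: take n = 6. Then 6 ≡ 6 (mod 11), but 6³ = 216 ≡ 18 (mod 22), not 2.

[⇐] This fails: take n = 18. Then 18³ = 5832 ≡ 2 (mod 22), yet 18 ≡ 7 (mod 11), not 6.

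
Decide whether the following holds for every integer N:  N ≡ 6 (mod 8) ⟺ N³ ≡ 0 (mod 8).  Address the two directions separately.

Forward direction. Suppose N ≡ 6 (mod 8). Write N = 8j + 6. Then (8j + 6)³ = 512j³ + 1152j² + 864j + 216 = 8(64j³ + 144j² + 108j + 27) + 0, so N³ ≡ 0 (mod 8).

Converse. This fails: take N = 0. Then 0³ = 0 ≡ 0 (mod 8), yet 0 ≡ 0 (mod 8), not 6.

(⇒) holds; (⇐) fails.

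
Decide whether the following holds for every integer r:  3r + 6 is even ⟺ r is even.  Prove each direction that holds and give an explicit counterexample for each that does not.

Forward direction. Suppose 3r + 6 is even. Since 3 is odd, 3r and r have the same parity, so 3r + 6 ≡ r + 6 (mod 2). As 6 is even, 3r + 6 is even exactly when r is even. Thus r is even.

Converse. Suppose r is even; write r = 2j. Then 3r + 6 = 3·(2j) + 6 = 2·3j + 6, which is even.

The biconditional holds.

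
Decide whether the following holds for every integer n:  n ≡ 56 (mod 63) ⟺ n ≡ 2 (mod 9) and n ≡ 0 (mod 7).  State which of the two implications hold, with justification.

Converse. If n ≡ 2 (mod 9) and n ≡ 0 (mod 7), then by the Chinese remainder theorem n ≡ 56 (mod 63). This is exactly n ≡ 56 (mod 63).

Forward direction. Suppose n ≡ 56 (mod 63); write n = 63j + 56. Since 9 ∣ 63, reducing mod 9 gives n ≡ 56 ≡ 2 (mod 9); since 7 ∣ 63, reducing mod 7 gives n ≡ 56 ≡ 0 (mod 7).

Both directions hold; the statement is true.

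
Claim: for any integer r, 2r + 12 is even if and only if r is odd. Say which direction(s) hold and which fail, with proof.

Only the reverse direction holds.

(←) Suppose r is odd. Since 2 is even, 2r is even for every r, so 2r + 12 has the same parity as 12, which is even. Hence 2r + 12 is even.

(→) This fails: take r = 6. Then 2r + 12 = 24, which is even, yet r = 6 is even, not odd.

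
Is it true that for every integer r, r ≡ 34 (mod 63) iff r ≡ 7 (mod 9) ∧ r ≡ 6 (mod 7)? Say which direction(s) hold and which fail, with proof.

Equivalent; both directions hold.

(⟹) Suppose r ≡ 34 (mod 63); write r = 63j + 34. Since 9 ∣ 63, reducing mod 9 gives r ≡ 34 ≡ 7 (mod 9); since 7 ∣ 63, reducing mod 7 gives r ≡ 34 ≡ 6 (mod 7).

(⟸) Conversely, if r ≡ 7 (mod 9) and r ≡ 6 (mod 7), then by the Chinese remainder theorem r ≡ 34 (mod 63). This is exactly r ≡ 34 (mod 63).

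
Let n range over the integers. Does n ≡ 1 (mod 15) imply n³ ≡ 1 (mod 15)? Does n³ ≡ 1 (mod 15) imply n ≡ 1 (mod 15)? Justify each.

(⟹) Suppose n ≡ 1 (mod 15). Write n = 15j + 1. Then (15j + 1)³ = 3375j³ + 675j² + 45j + 1 = 15(225j³ + 45j² + 3j) + 1, so n³ ≡ 1 (mod 15).

(⟸) Conversely, suppose n³ ≡ 1 (mod 15). The only residue r in {0, …, 14} with r³ ≡ 1 (mod 15) is r = 1, so n ≡ 1 (mod 15).

Both directions hold.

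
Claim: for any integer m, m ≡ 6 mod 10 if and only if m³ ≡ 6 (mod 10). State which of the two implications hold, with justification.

(→) Suppose m ≡ 6 mod 10. Write m = 10j + 6. Then (10j + 6)³ = 1000j³ + 1800j² + 1080j + 216 = 10(100j³ + 180j² + 108j + 21) + 6, so m³ ≡ 6 (mod 10).

(←) Conversely, suppose m³ ≡ 6 (mod 10). The only residue r in {0, …, 9} with r³ ≡ 6 (mod 10) is r = 6, so m ≡ 6 (mod 10).

Equivalent; both directions hold.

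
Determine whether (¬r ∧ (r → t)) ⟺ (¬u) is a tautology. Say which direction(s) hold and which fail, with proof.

Neither implication holds.

Forward direction. This fails. Under t = F, u = T, r = F, the left side is true but the right side is false.

Converse. This fails. Under t = F, u = F, r = T, the left side is false but the right side is true.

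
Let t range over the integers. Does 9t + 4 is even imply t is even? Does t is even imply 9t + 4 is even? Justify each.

Both directions hold; the statement is true.

(⇒) Suppose 9t + 4 is even. Since 9 is odd, 9t and t have the same parity, so 9t + 4 ≡ t + 4 (mod 2). As 4 is even, 9t + 4 is even exactly when t is even. Thus t is even.

(⇐) Conversely, suppose t is even; write t = 2j. Then 9t + 4 = 9·(2j) + 4 = 2·9j + 4, which is even.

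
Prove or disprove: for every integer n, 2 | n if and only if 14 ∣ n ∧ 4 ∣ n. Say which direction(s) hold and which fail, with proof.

(⟹) This fails: take n = 2. Certainly 2 ∣ 2, but 14 ∤ 2.

(⟸) Suppose 14 ∣ n and 4 ∣ n. Any common multiple of 14 and 4 is a multiple of their lcm; here lcm(14, 4) = 14·4/gcd(14, 4) = 56/2 = 28, so 28 ∣ n. Since 2 ∣ 28, it follows that 2 ∣ n.

Not equivalent: only (⇐) holds.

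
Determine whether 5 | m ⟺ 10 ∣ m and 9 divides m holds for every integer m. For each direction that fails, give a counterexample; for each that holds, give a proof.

(⟸) Suppose 10 ∣ m and 9 ∣ m. Any common multiple of 10 and 9 is a multiple of their lcm; here gcd(10, 9) = 1, so lcm(10, 9) = 10·9 = 90, so 90 ∣ m. Since 5 ∣ 90, it follows that 5 ∣ m.

(⟹) This fails: take m = 5. Certainly 5 ∣ 5, but 10 ∤ 5.

Only the reverse direction holds.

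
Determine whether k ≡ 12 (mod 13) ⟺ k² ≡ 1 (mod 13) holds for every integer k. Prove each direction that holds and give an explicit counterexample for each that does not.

Only the forward direction holds.

[⇒] Suppose k ≡ 12 (mod 13). Write k = 13j + 12. Then (13j + 12)² = 169j² + 312j + 144 = 13(13j² + 24j + 11) + 1, so k² ≡ 1 (mod 13).

[⇐] This fails: take k = 1. Then 1² = 1 ≡ 1 (mod 13), yet 1 ≡ 1 (mod 13), not 12.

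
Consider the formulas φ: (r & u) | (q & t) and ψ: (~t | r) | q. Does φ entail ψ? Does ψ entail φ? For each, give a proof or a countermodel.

(←) This fails. Under u = F, q = F, r = F, t = F, the left side is false but the right side is true.

(→) Assume the antecedent. If q is true, (~t | r) | q reduces to true regardless of the other variables. If q is false, the antecedent forces (u = T, q = F, r = T, t = F) or (u = T, q = F, r = T, t = T), and (~t | r) | q holds there. Either way (~t | r) | q holds.

Only the forward direction holds.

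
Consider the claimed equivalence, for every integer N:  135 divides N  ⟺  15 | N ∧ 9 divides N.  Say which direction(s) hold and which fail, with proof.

The forward direction holds; the converse fails.

Forward direction. If 135 ∣ N, write N = 135q. Since 135 = 9·15, N = 15·(9q), so 15 ∣ N; and since 135 = 15·9, N = 9·(15q), so 9 ∣ N.

Converse. This fails: take N = 45. Both 15 ∣ 45 and 9 ∣ 45, yet 45 is not a multiple of 135 (since 45 = 0·135 + 45), so 135 ∤ 45.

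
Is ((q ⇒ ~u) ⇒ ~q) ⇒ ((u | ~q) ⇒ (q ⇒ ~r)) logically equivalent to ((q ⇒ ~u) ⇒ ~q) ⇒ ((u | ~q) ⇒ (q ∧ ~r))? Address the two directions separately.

Only the converse holds.

[⇒] This fails. Under q = F, r = F, u = F, the left side is true but the right side is false.

[⇐] Assume the antecedent. If r is true, the antecedent forces (q = T, r = T, u = F), and the consequent holds there. If r is false, the consequent reduces to true regardless of the other variables. Either way the consequent holds.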